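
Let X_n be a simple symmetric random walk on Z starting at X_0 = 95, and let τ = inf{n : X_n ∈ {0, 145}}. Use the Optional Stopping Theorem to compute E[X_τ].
E[X_τ] = 95

X_n is a martingale and τ is a bounded-mean stopping time (indeed τ is finite a.s. with bounded expectation since the walk is in a bounded region). By the OST, E[X_τ] = E[X_0] = 95. Equivalently: E[X_τ] = 145 · P(hit 145 first) + 0 · P(hit 0 first) = 145 · (95/145) = 95.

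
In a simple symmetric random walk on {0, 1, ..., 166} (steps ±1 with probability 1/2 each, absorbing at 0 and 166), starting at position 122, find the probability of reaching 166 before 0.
P(hit 166 before 0) = 122/166 = 61/83

Let u_k = P(hit 166 before 0 | start at k). Then u_0 = 0, u_166 = 1, and u_k = u_{k-1}/2 + u_{k+1}/2 for 1 ≤ k ≤ 165. This harmonic recurrence is solved by u_k = k/166, giving u_122 = 122/166 = 61/83.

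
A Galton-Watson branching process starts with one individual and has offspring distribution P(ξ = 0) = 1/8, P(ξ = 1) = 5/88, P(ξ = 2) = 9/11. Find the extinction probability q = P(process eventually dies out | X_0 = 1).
q = 11/72

The pgf is f(s) = 1/8 + 5/88·s + 9/11·s². The extinction probability q is the smallest fixed point of f in [0, 1]. Setting s = f(s):
  9/11·s² + (5/88 − 1)·s + 1/8 = 0
  9/11·s² − (1/8 + 9/11)·s + 1/8 = 0
which factors as (s − 1)·(9/11·s − 1/8) = 0, giving roots s = 1 and s = (1/8)/(9/11) = 11/72.
Mean offspring μ = 5/88 + 2·9/11 = 149/88 > 1 (supercritical), so q < 1. The extinction probability is the smaller root: q = (1/8)/(9/11) = 11/72.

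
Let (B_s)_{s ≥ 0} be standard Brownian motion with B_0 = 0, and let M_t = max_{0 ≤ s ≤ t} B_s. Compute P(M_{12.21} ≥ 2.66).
P(M_{12.21} ≥ 2.66) = 2·P(B_{12.21} ≥ 2.66) = 2(1 − Φ(2.66/√12.21)) ≈ 0.4465

By the reflection principle for Brownian motion, P(M_t ≥ a) = 2 · P(B_t ≥ a) for a ≥ 0. Since B_t ~ N(0, t), P(B_t ≥ 2.66) = 1 − Φ(2.66/√t) = 1 − Φ(2.66/√12.21) = 1 − Φ(0.7612). So
  P(M_{12.21} ≥ 2.66) = 2(1 − Φ(0.7612)) ≈ 0.4465.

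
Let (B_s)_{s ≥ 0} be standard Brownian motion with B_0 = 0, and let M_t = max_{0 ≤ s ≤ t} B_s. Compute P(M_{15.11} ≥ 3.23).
P(M_{15.11} ≥ 3.23) = 2·P(B_{15.11} ≥ 3.23) = 2(1 − Φ(3.23/√15.11)) ≈ 0.4060

By the reflection principle for Brownian motion, P(M_t ≥ a) = 2 · P(B_t ≥ a) for a ≥ 0. Since B_t ~ N(0, t), P(B_t ≥ 3.23) = 1 − Φ(3.23/√t) = 1 − Φ(3.23/√15.11) = 1 − Φ(0.8309). So
  P(M_{15.11} ≥ 3.23) = 2(1 − Φ(0.8309)) ≈ 0.4060.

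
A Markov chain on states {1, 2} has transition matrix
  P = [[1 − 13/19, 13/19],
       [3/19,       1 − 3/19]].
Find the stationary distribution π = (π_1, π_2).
π_1 = 3/16, π_2 = 13/16

Solve πP = π with π_1 + π_2 = 1. From πP = π: π_1 · (1 − 13/19) + π_2 · 3/19 = π_1 ⇒ π_2 · 3/19 = π_1 · 13/19 ⇒ π_2/π_1 = (13/19)/(3/19) = 13/3. Together with π_1 + π_2 = 1:
  π_1 = (3/19)/(13/19 + 3/19) = (3/19)/(16/19) = 3/16,
  π_2 = (13/19)/(13/19 + 3/19) = (13/19)/(16/19) = 13/16.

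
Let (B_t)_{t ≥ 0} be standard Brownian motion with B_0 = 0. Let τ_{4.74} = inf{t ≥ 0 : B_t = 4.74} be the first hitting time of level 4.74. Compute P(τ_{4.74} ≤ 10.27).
P(τ_{4.74} ≤ 10.27) = 2(1 − Φ(4.74/√10.27)) = 2(1 − Φ(1.4791)) ≈ 0.1391

By the reflection principle for standard BM, P(τ_b ≤ t) = 2 · P(B_t ≥ b). Since B_t ~ N(0, t), P(B_t ≥ 4.74) = 1 − Φ(4.74/√t) = 1 − Φ(4.74/√10.27) = 1 − Φ(1.4791) ≈ 0.06956. Doubling: P(τ_{4.74} ≤ 10.27) ≈ 2 · 0.06956 = 0.13912 ≈ 0.1391.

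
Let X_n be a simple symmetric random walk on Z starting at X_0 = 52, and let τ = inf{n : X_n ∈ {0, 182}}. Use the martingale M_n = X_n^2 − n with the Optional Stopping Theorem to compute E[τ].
E[τ] = 6760

M_n = X_n^2 − n is a martingale (since E[X_{n+1}^2 | F_n] = X_n^2 + 1). By OST (τ has finite mean in a bounded region), E[M_τ] = E[M_0] = X_0^2 − 0 = 52^2 = 2704. Also E[M_τ] = E[X_τ^2] − E[τ]. The walk exits at 0 or 182, with P(hit 182 first) = 52/182, so E[X_τ^2] = 182^2 · 52/182 + 0 = 9464. Thus E[τ] = E[X_τ^2] − E[M_τ] = 9464 − 2704 = 6760 = 52(182 − 52) = 6760.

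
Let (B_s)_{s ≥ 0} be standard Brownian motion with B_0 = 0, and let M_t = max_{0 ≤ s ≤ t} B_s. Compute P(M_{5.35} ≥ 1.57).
P(M_{5.35} ≥ 1.57) = 2·P(B_{5.35} ≥ 1.57) = 2(1 − Φ(1.57/√5.35)) ≈ 0.4973

By the reflection principle for Brownian motion, P(M_t ≥ a) = 2 · P(B_t ≥ a) for a ≥ 0. Since B_t ~ N(0, t), P(B_t ≥ 1.57) = 1 − Φ(1.57/√t) = 1 − Φ(1.57/√5.35) = 1 − Φ(0.6788). So
  P(M_{5.35} ≥ 1.57) = 2(1 − Φ(0.6788)) ≈ 0.4973.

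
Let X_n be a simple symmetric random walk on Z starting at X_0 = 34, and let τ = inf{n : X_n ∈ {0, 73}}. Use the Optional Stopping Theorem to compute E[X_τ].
E[X_τ] = 34

X_n is a martingale and τ is a bounded-mean stopping time (indeed τ is finite a.s. with bounded expectation since the walk is in a bounded region). By the OST, E[X_τ] = E[X_0] = 34. Equivalently: E[X_τ] = 73 · P(hit 73 first) + 0 · P(hit 0 first) = 73 · (34/73) = 34.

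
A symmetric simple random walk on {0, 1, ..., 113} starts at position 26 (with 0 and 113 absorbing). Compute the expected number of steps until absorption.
E[τ | X_0 = 26] = 2262

Let v_k = E[τ | X_0 = k]. Boundary: v_0 = v_113 = 0. Recurrence: v_k = 1 + (v_{k-1} + v_{k+1})/2 for 1 ≤ k ≤ 112. The particular solution to v_k − (v_{k-1} + v_{k+1})/2 = 1 is v_k = −k^2. Adding homogeneous solution A + B k and matching boundaries gives v_k = k (113 − k). Substituting k = 26: v_26 = 26 · 87 = 2262.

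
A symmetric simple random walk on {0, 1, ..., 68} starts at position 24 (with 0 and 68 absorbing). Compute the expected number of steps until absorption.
E[τ | X_0 = 24] = 1056

Let v_k = E[τ | X_0 = k]. Boundary: v_0 = v_68 = 0. Recurrence: v_k = 1 + (v_{k-1} + v_{k+1})/2 for 1 ≤ k ≤ 67. The particular solution to v_k − (v_{k-1} + v_{k+1})/2 = 1 is v_k = −k^2. Adding homogeneous solution A + B k and matching boundaries gives v_k = k (68 − k). Substituting k = 24: v_24 = 24 · 44 = 1056.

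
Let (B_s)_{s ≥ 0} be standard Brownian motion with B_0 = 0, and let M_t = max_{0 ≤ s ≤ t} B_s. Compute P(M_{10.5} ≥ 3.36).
P(M_{10.5} ≥ 3.36) = 2·P(B_{10.5} ≥ 3.36) = 2(1 − Φ(3.36/√10.5)) ≈ 0.2998

By the reflection principle for Brownian motion, P(M_t ≥ a) = 2 · P(B_t ≥ a) for a ≥ 0. Since B_t ~ N(0, t), P(B_t ≥ 3.36) = 1 − Φ(3.36/√t) = 1 − Φ(3.36/√10.5) = 1 − Φ(1.0369). So
  P(M_{10.5} ≥ 3.36) = 2(1 − Φ(1.0369)) ≈ 0.2998.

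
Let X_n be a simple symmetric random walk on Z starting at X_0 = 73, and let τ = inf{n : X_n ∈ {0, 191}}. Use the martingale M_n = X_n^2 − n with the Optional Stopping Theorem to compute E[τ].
E[τ] = 8614

M_n = X_n^2 − n is a martingale (since E[X_{n+1}^2 | F_n] = X_n^2 + 1). By OST (τ has finite mean in a bounded region), E[M_τ] = E[M_0] = X_0^2 − 0 = 73^2 = 5329. Also E[M_τ] = E[X_τ^2] − E[τ]. The walk exits at 0 or 191, with P(hit 191 first) = 73/191, so E[X_τ^2] = 191^2 · 73/191 + 0 = 13943. Thus E[τ] = E[X_τ^2] − E[M_τ] = 13943 − 5329 = 8614 = 73(191 − 73) = 8614.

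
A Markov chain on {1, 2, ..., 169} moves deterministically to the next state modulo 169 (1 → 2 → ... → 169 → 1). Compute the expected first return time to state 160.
E[T_160 | X_0 = 160] = 169

The chain cycles deterministically, so starting at state 160 it returns in exactly 169 steps. Equivalently, the stationary distribution is uniform π_j = 1/169 for every state j, so by Kac's formula E[T_160] = 1/π_160 = 169.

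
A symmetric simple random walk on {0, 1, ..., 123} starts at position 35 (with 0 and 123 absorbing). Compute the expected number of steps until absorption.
E[τ | X_0 = 35] = 3080

Let v_k = E[τ | X_0 = k]. Boundary: v_0 = v_123 = 0. Recurrence: v_k = 1 + (v_{k-1} + v_{k+1})/2 for 1 ≤ k ≤ 122. The particular solution to v_k − (v_{k-1} + v_{k+1})/2 = 1 is v_k = −k^2. Adding homogeneous solution A + B k and matching boundaries gives v_k = k (123 − k). Substituting k = 35: v_35 = 35 · 88 = 3080.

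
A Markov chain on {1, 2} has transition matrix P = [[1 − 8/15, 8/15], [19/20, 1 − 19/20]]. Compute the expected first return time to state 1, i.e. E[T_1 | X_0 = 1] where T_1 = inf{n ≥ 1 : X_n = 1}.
E[T_1 | X_0 = 1] = 1/π_1 = 89/57

For an irreducible recurrent Markov chain with stationary distribution π, E[T_i | X_0 = i] = 1/π_i (Kac's formula). Here π_1 = (19/20)/(8/15 + 19/20) = (19/20)/(89/60) = 57/89, so E[T_1 | X_0 = 1] = 1/π_1 = (8/15 + 19/20)/(19/20) = (89/60)/(19/20) = 89/57.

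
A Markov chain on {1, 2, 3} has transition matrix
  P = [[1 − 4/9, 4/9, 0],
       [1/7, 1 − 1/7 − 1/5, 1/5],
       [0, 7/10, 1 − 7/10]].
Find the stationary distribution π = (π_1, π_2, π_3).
π = (1/5, 28/45, 8/45)

This is a birth-death chain on three states, which satisfies detailed balance: π_1 · P_{12} = π_2 · P_{21} and π_2 · P_{23} = π_3 · P_{32}.
From π_1 · 4/9 = π_2 · 1/7: π_2/π_1 = (4/9)/(1/7) = 28/9.
From π_2 · 1/5 = π_3 · 7/10: π_3/π_2 = (1/5)/(7/10) = 2/7.
Take π_1 proportional to 1; then unnormalized π = (1, 28/9, 8/9). Normalize by dividing by the sum 5:
  π = (1/5, 28/45, 8/45).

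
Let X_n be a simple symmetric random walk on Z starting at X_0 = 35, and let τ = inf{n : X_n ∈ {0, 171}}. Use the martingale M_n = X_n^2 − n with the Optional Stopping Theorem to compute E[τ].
E[τ] = 4760

M_n = X_n^2 − n is a martingale (since E[X_{n+1}^2 | F_n] = X_n^2 + 1). By OST (τ has finite mean in a bounded region), E[M_τ] = E[M_0] = X_0^2 − 0 = 35^2 = 1225. Also E[M_τ] = E[X_τ^2] − E[τ]. The walk exits at 0 or 171, with P(hit 171 first) = 35/171, so E[X_τ^2] = 171^2 · 35/171 + 0 = 5985. Thus E[τ] = E[X_τ^2] − E[M_τ] = 5985 − 1225 = 4760 = 35(171 − 35) = 4760.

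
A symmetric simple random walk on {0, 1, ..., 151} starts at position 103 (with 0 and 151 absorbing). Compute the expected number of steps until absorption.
E[τ | X_0 = 103] = 4944

Let v_k = E[τ | X_0 = k]. Boundary: v_0 = v_151 = 0. Recurrence: v_k = 1 + (v_{k-1} + v_{k+1})/2 for 1 ≤ k ≤ 150. The particular solution to v_k − (v_{k-1} + v_{k+1})/2 = 1 is v_k = −k^2. Adding homogeneous solution A + B k and matching boundaries gives v_k = k (151 − k). Substituting k = 103: v_103 = 103 · 48 = 4944.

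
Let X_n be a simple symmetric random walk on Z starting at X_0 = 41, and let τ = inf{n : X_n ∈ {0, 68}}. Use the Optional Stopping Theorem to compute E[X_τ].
E[X_τ] = 41

X_n is a martingale and τ is a bounded-mean stopping time (indeed τ is finite a.s. with bounded expectation since the walk is in a bounded region). By the OST, E[X_τ] = E[X_0] = 41. Equivalently: E[X_τ] = 68 · P(hit 68 first) + 0 · P(hit 0 first) = 68 · (41/68) = 41.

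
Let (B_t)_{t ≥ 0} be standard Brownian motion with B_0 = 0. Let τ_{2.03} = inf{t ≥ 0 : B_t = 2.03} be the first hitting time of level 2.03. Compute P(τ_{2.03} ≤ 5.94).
P(τ_{2.03} ≤ 5.94) = 2(1 − Φ(2.03/√5.94)) = 2(1 − Φ(0.8329)) ≈ 0.4049

By the reflection principle for standard BM, P(τ_b ≤ t) = 2 · P(B_t ≥ b). Since B_t ~ N(0, t), P(B_t ≥ 2.03) = 1 − Φ(2.03/√t) = 1 − Φ(2.03/√5.94) = 1 − Φ(0.8329) ≈ 0.20245. Doubling: P(τ_{2.03} ≤ 5.94) ≈ 2 · 0.20245 = 0.40490 ≈ 0.4049.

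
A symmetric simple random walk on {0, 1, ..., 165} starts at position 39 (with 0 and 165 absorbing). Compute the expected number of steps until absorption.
E[τ | X_0 = 39] = 4914

Let v_k = E[τ | X_0 = k]. Boundary: v_0 = v_165 = 0. Recurrence: v_k = 1 + (v_{k-1} + v_{k+1})/2 for 1 ≤ k ≤ 164. The particular solution to v_k − (v_{k-1} + v_{k+1})/2 = 1 is v_k = −k^2. Adding homogeneous solution A + B k and matching boundaries gives v_k = k (165 − k). Substituting k = 39: v_39 = 39 · 126 = 4914.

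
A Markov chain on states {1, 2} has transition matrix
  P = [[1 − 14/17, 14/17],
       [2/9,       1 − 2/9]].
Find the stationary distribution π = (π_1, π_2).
π_1 = 17/80, π_2 = 63/80

Solve πP = π with π_1 + π_2 = 1. From πP = π: π_1 · (1 − 14/17) + π_2 · 2/9 = π_1 ⇒ π_2 · 2/9 = π_1 · 14/17 ⇒ π_2/π_1 = (14/17)/(2/9) = 63/17. Together with π_1 + π_2 = 1:
  π_1 = (2/9)/(14/17 + 2/9) = (2/9)/(160/153) = 17/80,
  π_2 = (14/17)/(14/17 + 2/9) = (14/17)/(160/153) = 63/80.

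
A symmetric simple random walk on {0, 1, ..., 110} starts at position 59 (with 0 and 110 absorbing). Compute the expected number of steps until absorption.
E[τ | X_0 = 59] = 3009

Let v_k = E[τ | X_0 = k]. Boundary: v_0 = v_110 = 0. Recurrence: v_k = 1 + (v_{k-1} + v_{k+1})/2 for 1 ≤ k ≤ 109. The particular solution to v_k − (v_{k-1} + v_{k+1})/2 = 1 is v_k = −k^2. Adding homogeneous solution A + B k and matching boundaries gives v_k = k (110 − k). Substituting k = 59: v_59 = 59 · 51 = 3009.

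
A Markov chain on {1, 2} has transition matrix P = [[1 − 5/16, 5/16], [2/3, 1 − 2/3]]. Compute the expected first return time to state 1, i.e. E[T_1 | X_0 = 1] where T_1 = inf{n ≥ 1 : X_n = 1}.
E[T_1 | X_0 = 1] = 1/π_1 = 47/32

For an irreducible recurrent Markov chain with stationary distribution π, E[T_i | X_0 = i] = 1/π_i (Kac's formula). Here π_1 = (2/3)/(5/16 + 2/3) = (2/3)/(47/48) = 32/47, so E[T_1 | X_0 = 1] = 1/π_1 = (5/16 + 2/3)/(2/3) = (47/48)/(2/3) = 47/32.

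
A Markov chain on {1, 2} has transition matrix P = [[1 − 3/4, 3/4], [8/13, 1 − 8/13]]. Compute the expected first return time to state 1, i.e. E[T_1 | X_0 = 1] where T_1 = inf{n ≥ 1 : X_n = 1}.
E[T_1 | X_0 = 1] = 1/π_1 = 71/32

For an irreducible recurrent Markov chain with stationary distribution π, E[T_i | X_0 = i] = 1/π_i (Kac's formula). Here π_1 = (8/13)/(3/4 + 8/13) = (8/13)/(71/52) = 32/71, so E[T_1 | X_0 = 1] = 1/π_1 = (3/4 + 8/13)/(8/13) = (71/52)/(8/13) = 71/32.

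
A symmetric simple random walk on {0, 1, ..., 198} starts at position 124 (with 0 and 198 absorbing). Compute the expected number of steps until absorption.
E[τ | X_0 = 124] = 9176

Let v_k = E[τ | X_0 = k]. Boundary: v_0 = v_198 = 0. Recurrence: v_k = 1 + (v_{k-1} + v_{k+1})/2 for 1 ≤ k ≤ 197. The particular solution to v_k − (v_{k-1} + v_{k+1})/2 = 1 is v_k = −k^2. Adding homogeneous solution A + B k and matching boundaries gives v_k = k (198 − k). Substituting k = 124: v_124 = 124 · 74 = 9176.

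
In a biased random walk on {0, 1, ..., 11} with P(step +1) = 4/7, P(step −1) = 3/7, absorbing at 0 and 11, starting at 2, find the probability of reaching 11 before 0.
P(hit 11 before 0) = (1 − (3/4)^2) / (1 − (3/4)^11) = 1835008/4017157

Let u_k denote P(reach 11 before 0 | start at k). Boundary: u_0 = 0, u_11 = 1. Recurrence: u_k = 4/7·u_{k+1} + 3/7·u_{k-1} for 1 ≤ k ≤ 10. Try u_k = A + B·r^k with r = q/p = (3/7)/(4/7) = 3/4. Substitution satisfies the recurrence; boundary conditions give:
  u_k = (1 − r^k) / (1 − r^N) = (1 − (3/4)^2) / (1 − (3/4)^11) = 1835008/4017157.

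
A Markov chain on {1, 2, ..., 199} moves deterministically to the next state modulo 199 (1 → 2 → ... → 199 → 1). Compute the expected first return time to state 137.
E[T_137 | X_0 = 137] = 199

The chain cycles deterministically, so starting at state 137 it returns in exactly 199 steps. Equivalently, the stationary distribution is uniform π_j = 1/199 for every state j, so by Kac's formula E[T_137] = 1/π_137 = 199.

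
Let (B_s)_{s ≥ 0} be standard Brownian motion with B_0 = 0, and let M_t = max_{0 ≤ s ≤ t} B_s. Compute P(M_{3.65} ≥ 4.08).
P(M_{3.65} ≥ 4.08) = 2·P(B_{3.65} ≥ 4.08) = 2(1 − Φ(4.08/√3.65)) ≈ 0.0327

By the reflection principle for Brownian motion, P(M_t ≥ a) = 2 · P(B_t ≥ a) for a ≥ 0. Since B_t ~ N(0, t), P(B_t ≥ 4.08) = 1 − Φ(4.08/√t) = 1 − Φ(4.08/√3.65) = 1 − Φ(2.1356). So
  P(M_{3.65} ≥ 4.08) = 2(1 − Φ(2.1356)) ≈ 0.0327.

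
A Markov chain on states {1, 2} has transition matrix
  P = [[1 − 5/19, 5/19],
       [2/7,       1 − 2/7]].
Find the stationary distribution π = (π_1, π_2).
π_1 = 38/73, π_2 = 35/73

Solve πP = π with π_1 + π_2 = 1. From πP = π: π_1 · (1 − 5/19) + π_2 · 2/7 = π_1 ⇒ π_2 · 2/7 = π_1 · 5/19 ⇒ π_2/π_1 = (5/19)/(2/7) = 35/38. Together with π_1 + π_2 = 1:
  π_1 = (2/7)/(5/19 + 2/7) = (2/7)/(73/133) = 38/73,
  π_2 = (5/19)/(5/19 + 2/7) = (5/19)/(73/133) = 35/73.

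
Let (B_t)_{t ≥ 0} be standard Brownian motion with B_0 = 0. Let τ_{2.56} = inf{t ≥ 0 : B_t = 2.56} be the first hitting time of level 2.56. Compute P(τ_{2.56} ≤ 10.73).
P(τ_{2.56} ≤ 10.73) = 2(1 − Φ(2.56/√10.73)) = 2(1 − Φ(0.7815)) ≈ 0.4345

By the reflection principle for standard BM, P(τ_b ≤ t) = 2 · P(B_t ≥ b). Since B_t ~ N(0, t), P(B_t ≥ 2.56) = 1 − Φ(2.56/√t) = 1 − Φ(2.56/√10.73) = 1 − Φ(0.7815) ≈ 0.21725. Doubling: P(τ_{2.56} ≤ 10.73) ≈ 2 · 0.21725 = 0.43450 ≈ 0.4345.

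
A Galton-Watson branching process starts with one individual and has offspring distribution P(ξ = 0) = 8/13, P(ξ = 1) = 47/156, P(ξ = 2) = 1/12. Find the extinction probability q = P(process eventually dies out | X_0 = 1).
q = 1

Mean offspring μ = 0·8/13 + 1·47/156 + 2·1/12 = 73/156 ≤ 1. For μ ≤ 1 with offspring not concentrated at 1, the Galton-Watson process goes extinct almost surely, so q = 1.
(Algebraic check: The pgf is f(s) = 8/13 + 47/156·s + 1/12·s². The extinction probability q is the smallest fixed point of f in [0, 1]. Setting s = f(s):
  1/12·s² + (47/156 − 1)·s + 8/13 = 0
  1/12·s² − (8/13 + 1/12)·s + 8/13 = 0
which factors as (s − 1)·(1/12·s − 8/13) = 0, giving roots s = 1 and s = (8/13)/(1/12) = 96/13. Since 96/13 ≥ 1, the smallest root in [0, 1] is s = 1.)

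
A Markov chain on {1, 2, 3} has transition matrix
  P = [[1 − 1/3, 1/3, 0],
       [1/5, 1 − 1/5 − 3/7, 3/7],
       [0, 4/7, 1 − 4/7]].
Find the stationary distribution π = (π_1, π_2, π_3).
π = (12/47, 20/47, 15/47)

This is a birth-death chain on three states, which satisfies detailed balance: π_1 · P_{12} = π_2 · P_{21} and π_2 · P_{23} = π_3 · P_{32}.
From π_1 · 1/3 = π_2 · 1/5: π_2/π_1 = (1/3)/(1/5) = 5/3.
From π_2 · 3/7 = π_3 · 4/7: π_3/π_2 = (3/7)/(4/7) = 3/4.
Take π_1 proportional to 1; then unnormalized π = (1, 5/3, 5/4). Normalize by dividing by the sum 47/12:
  π = (12/47, 20/47, 15/47).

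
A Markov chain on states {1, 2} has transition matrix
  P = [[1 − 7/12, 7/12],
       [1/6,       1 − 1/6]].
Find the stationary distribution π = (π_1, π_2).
π_1 = 2/9, π_2 = 7/9

Solve πP = π with π_1 + π_2 = 1. From πP = π: π_1 · (1 − 7/12) + π_2 · 1/6 = π_1 ⇒ π_2 · 1/6 = π_1 · 7/12 ⇒ π_2/π_1 = (7/12)/(1/6) = 7/2. Together with π_1 + π_2 = 1:
  π_1 = (1/6)/(7/12 + 1/6) = (1/6)/(3/4) = 2/9,
  π_2 = (7/12)/(7/12 + 1/6) = (7/12)/(3/4) = 7/9.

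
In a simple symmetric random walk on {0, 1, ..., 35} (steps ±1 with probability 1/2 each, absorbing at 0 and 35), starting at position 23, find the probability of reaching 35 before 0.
P(hit 35 before 0) = 23/35

Let u_k = P(hit 35 before 0 | start at k). Then u_0 = 0, u_35 = 1, and u_k = u_{k-1}/2 + u_{k+1}/2 for 1 ≤ k ≤ 34. This harmonic recurrence is solved by u_k = k/35, giving u_23 = 23/35.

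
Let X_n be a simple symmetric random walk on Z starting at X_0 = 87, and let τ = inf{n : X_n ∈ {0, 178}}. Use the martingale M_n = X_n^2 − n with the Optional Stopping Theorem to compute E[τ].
E[τ] = 7917

M_n = X_n^2 − n is a martingale (since E[X_{n+1}^2 | F_n] = X_n^2 + 1). By OST (τ has finite mean in a bounded region), E[M_τ] = E[M_0] = X_0^2 − 0 = 87^2 = 7569. Also E[M_τ] = E[X_τ^2] − E[τ]. The walk exits at 0 or 178, with P(hit 178 first) = 87/178, so E[X_τ^2] = 178^2 · 87/178 + 0 = 15486. Thus E[τ] = E[X_τ^2] − E[M_τ] = 15486 − 7569 = 7917 = 87(178 − 87) = 7917.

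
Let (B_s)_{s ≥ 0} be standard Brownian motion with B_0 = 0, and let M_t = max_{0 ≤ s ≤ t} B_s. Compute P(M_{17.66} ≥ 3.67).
P(M_{17.66} ≥ 3.67) = 2·P(B_{17.66} ≥ 3.67) = 2(1 − Φ(3.67/√17.66)) ≈ 0.3825

By the reflection principle for Brownian motion, P(M_t ≥ a) = 2 · P(B_t ≥ a) for a ≥ 0. Since B_t ~ N(0, t), P(B_t ≥ 3.67) = 1 − Φ(3.67/√t) = 1 − Φ(3.67/√17.66) = 1 − Φ(0.8733). So
  P(M_{17.66} ≥ 3.67) = 2(1 − Φ(0.8733)) ≈ 0.3825.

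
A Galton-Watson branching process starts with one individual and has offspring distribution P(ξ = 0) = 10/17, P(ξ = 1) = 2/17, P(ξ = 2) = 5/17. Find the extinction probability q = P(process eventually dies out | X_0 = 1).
q = 1

Mean offspring μ = 0·10/17 + 1·2/17 + 2·5/17 = 12/17 ≤ 1. For μ ≤ 1 with offspring not concentrated at 1, the Galton-Watson process goes extinct almost surely, so q = 1.
(Algebraic check: The pgf is f(s) = 10/17 + 2/17·s + 5/17·s². The extinction probability q is the smallest fixed point of f in [0, 1]. Setting s = f(s):
  5/17·s² + (2/17 − 1)·s + 10/17 = 0
  5/17·s² − (10/17 + 5/17)·s + 10/17 = 0
which factors as (s − 1)·(5/17·s − 10/17) = 0, giving roots s = 1 and s = (10/17)/(5/17) = 2. Since 2 ≥ 1, the smallest root in [0, 1] is s = 1.)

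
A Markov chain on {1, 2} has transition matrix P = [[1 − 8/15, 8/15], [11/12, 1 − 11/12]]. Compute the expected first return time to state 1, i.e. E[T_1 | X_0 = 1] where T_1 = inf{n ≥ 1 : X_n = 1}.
E[T_1 | X_0 = 1] = 1/π_1 = 87/55

For an irreducible recurrent Markov chain with stationary distribution π, E[T_i | X_0 = i] = 1/π_i (Kac's formula). Here π_1 = (11/12)/(8/15 + 11/12) = (11/12)/(29/20) = 55/87, so E[T_1 | X_0 = 1] = 1/π_1 = (8/15 + 11/12)/(11/12) = (29/20)/(11/12) = 87/55.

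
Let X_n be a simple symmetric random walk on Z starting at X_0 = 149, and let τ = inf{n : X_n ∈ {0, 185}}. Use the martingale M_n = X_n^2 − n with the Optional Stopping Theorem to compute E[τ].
E[τ] = 5364

M_n = X_n^2 − n is a martingale (since E[X_{n+1}^2 | F_n] = X_n^2 + 1). By OST (τ has finite mean in a bounded region), E[M_τ] = E[M_0] = X_0^2 − 0 = 149^2 = 22201. Also E[M_τ] = E[X_τ^2] − E[τ]. The walk exits at 0 or 185, with P(hit 185 first) = 149/185, so E[X_τ^2] = 185^2 · 149/185 + 0 = 27565. Thus E[τ] = E[X_τ^2] − E[M_τ] = 27565 − 22201 = 5364 = 149(185 − 149) = 5364.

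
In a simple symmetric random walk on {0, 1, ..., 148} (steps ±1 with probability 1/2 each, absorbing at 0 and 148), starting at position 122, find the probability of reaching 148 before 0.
P(hit 148 before 0) = 122/148 = 61/74

Let u_k = P(hit 148 before 0 | start at k). Then u_0 = 0, u_148 = 1, and u_k = u_{k-1}/2 + u_{k+1}/2 for 1 ≤ k ≤ 147. This harmonic recurrence is solved by u_k = k/148, giving u_122 = 122/148 = 61/74.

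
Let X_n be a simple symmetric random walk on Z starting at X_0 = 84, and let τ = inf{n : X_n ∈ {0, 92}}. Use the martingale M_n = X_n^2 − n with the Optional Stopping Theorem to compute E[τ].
E[τ] = 672

M_n = X_n^2 − n is a martingale (since E[X_{n+1}^2 | F_n] = X_n^2 + 1). By OST (τ has finite mean in a bounded region), E[M_τ] = E[M_0] = X_0^2 − 0 = 84^2 = 7056. Also E[M_τ] = E[X_τ^2] − E[τ]. The walk exits at 0 or 92, with P(hit 92 first) = 84/92, so E[X_τ^2] = 92^2 · 84/92 + 0 = 7728. Thus E[τ] = E[X_τ^2] − E[M_τ] = 7728 − 7056 = 672 = 84(92 − 84) = 672.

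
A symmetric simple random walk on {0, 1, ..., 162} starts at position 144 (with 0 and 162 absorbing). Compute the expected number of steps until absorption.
E[τ | X_0 = 144] = 2592

Let v_k = E[τ | X_0 = k]. Boundary: v_0 = v_162 = 0. Recurrence: v_k = 1 + (v_{k-1} + v_{k+1})/2 for 1 ≤ k ≤ 161. The particular solution to v_k − (v_{k-1} + v_{k+1})/2 = 1 is v_k = −k^2. Adding homogeneous solution A + B k and matching boundaries gives v_k = k (162 − k). Substituting k = 144: v_144 = 144 · 18 = 2592.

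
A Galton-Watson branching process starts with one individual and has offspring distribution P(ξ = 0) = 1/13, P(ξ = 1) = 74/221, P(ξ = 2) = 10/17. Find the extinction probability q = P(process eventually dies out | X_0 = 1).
q = 17/130

The pgf is f(s) = 1/13 + 74/221·s + 10/17·s². The extinction probability q is the smallest fixed point of f in [0, 1]. Setting s = f(s):
  10/17·s² + (74/221 − 1)·s + 1/13 = 0
  10/17·s² − (1/13 + 10/17)·s + 1/13 = 0
which factors as (s − 1)·(10/17·s − 1/13) = 0, giving roots s = 1 and s = (1/13)/(10/17) = 17/130.
Mean offspring μ = 74/221 + 2·10/17 = 334/221 > 1 (supercritical), so q < 1. The extinction probability is the smaller root: q = (1/13)/(10/17) = 17/130.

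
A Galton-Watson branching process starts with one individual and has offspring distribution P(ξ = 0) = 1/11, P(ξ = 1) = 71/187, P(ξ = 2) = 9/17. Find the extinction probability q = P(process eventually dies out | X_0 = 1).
q = 17/99

The pgf is f(s) = 1/11 + 71/187·s + 9/17·s². The extinction probability q is the smallest fixed point of f in [0, 1]. Setting s = f(s):
  9/17·s² + (71/187 − 1)·s + 1/11 = 0
  9/17·s² − (1/11 + 9/17)·s + 1/11 = 0
which factors as (s − 1)·(9/17·s − 1/11) = 0, giving roots s = 1 and s = (1/11)/(9/17) = 17/99.
Mean offspring μ = 71/187 + 2·9/17 = 269/187 > 1 (supercritical), so q < 1. The extinction probability is the smaller root: q = (1/11)/(9/17) = 17/99.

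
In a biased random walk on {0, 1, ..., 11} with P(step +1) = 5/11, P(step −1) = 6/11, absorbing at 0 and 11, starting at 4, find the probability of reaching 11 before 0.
P(hit 11 before 0) = (1 − (6/5)^4) / (1 − (6/5)^11) = 52421875/313968931

Let u_k denote P(reach 11 before 0 | start at k). Boundary: u_0 = 0, u_11 = 1. Recurrence: u_k = 5/11·u_{k+1} + 6/11·u_{k-1} for 1 ≤ k ≤ 10. Try u_k = A + B·r^k with r = q/p = (6/11)/(5/11) = 6/5. Substitution satisfies the recurrence; boundary conditions give:
  u_k = (1 − r^k) / (1 − r^N) = (1 − (6/5)^4) / (1 − (6/5)^11) = 52421875/313968931.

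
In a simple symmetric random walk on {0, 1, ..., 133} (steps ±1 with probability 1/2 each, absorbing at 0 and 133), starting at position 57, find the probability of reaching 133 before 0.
P(hit 133 before 0) = 57/133 = 3/7

Let u_k = P(hit 133 before 0 | start at k). Then u_0 = 0, u_133 = 1, and u_k = u_{k-1}/2 + u_{k+1}/2 for 1 ≤ k ≤ 132. This harmonic recurrence is solved by u_k = k/133, giving u_57 = 57/133 = 3/7.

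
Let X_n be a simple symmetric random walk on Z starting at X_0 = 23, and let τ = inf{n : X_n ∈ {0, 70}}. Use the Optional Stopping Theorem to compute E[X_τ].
E[X_τ] = 23

X_n is a martingale and τ is a bounded-mean stopping time (indeed τ is finite a.s. with bounded expectation since the walk is in a bounded region). By the OST, E[X_τ] = E[X_0] = 23. Equivalently: E[X_τ] = 70 · P(hit 70 first) + 0 · P(hit 0 first) = 70 · (23/70) = 23.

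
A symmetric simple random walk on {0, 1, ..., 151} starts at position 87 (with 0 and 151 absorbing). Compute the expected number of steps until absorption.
E[τ | X_0 = 87] = 5568

Let v_k = E[τ | X_0 = k]. Boundary: v_0 = v_151 = 0. Recurrence: v_k = 1 + (v_{k-1} + v_{k+1})/2 for 1 ≤ k ≤ 150. The particular solution to v_k − (v_{k-1} + v_{k+1})/2 = 1 is v_k = −k^2. Adding homogeneous solution A + B k and matching boundaries gives v_k = k (151 − k). Substituting k = 87: v_87 = 87 · 64 = 5568.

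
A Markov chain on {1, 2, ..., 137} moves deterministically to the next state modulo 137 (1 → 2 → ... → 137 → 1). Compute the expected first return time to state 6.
E[T_6 | X_0 = 6] = 137

The chain cycles deterministically, so starting at state 6 it returns in exactly 137 steps. Equivalently, the stationary distribution is uniform π_j = 1/137 for every state j, so by Kac's formula E[T_6] = 1/π_6 = 137.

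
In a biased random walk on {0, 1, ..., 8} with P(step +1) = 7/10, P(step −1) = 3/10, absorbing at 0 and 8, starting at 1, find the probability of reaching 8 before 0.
P(hit 8 before 0) = (1 − (3/7)^1) / (1 − (3/7)^8) = 823543/1439560

Let u_k denote P(reach 8 before 0 | start at k). Boundary: u_0 = 0, u_8 = 1. Recurrence: u_k = 7/10·u_{k+1} + 3/10·u_{k-1} for 1 ≤ k ≤ 7. Try u_k = A + B·r^k with r = q/p = (3/10)/(7/10) = 3/7. Substitution satisfies the recurrence; boundary conditions give:
  u_k = (1 − r^k) / (1 − r^N) = (1 − (3/7)^1) / (1 − (3/7)^8) = 823543/1439560.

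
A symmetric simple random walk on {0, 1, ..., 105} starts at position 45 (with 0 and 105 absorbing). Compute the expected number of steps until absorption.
E[τ | X_0 = 45] = 2700

Let v_k = E[τ | X_0 = k]. Boundary: v_0 = v_105 = 0. Recurrence: v_k = 1 + (v_{k-1} + v_{k+1})/2 for 1 ≤ k ≤ 104. The particular solution to v_k − (v_{k-1} + v_{k+1})/2 = 1 is v_k = −k^2. Adding homogeneous solution A + B k and matching boundaries gives v_k = k (105 − k). Substituting k = 45: v_45 = 45 · 60 = 2700.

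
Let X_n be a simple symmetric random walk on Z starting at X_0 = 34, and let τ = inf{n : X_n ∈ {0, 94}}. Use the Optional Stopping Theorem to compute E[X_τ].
E[X_τ] = 34

X_n is a martingale and τ is a bounded-mean stopping time (indeed τ is finite a.s. with bounded expectation since the walk is in a bounded region). By the OST, E[X_τ] = E[X_0] = 34. Equivalently: E[X_τ] = 94 · P(hit 94 first) + 0 · P(hit 0 first) = 94 · (34/94) = 34.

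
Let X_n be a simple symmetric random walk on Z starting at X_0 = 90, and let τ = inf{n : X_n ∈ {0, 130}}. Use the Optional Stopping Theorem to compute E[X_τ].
E[X_τ] = 90

X_n is a martingale and τ is a bounded-mean stopping time (indeed τ is finite a.s. with bounded expectation since the walk is in a bounded region). By the OST, E[X_τ] = E[X_0] = 90. Equivalently: E[X_τ] = 130 · P(hit 130 first) + 0 · P(hit 0 first) = 130 · (90/130) = 90.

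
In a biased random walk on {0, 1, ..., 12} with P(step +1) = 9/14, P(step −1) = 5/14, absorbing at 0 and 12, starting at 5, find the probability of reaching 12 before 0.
P(hit 12 before 0) = (1 − (5/9)^5) / (1 − (5/9)^12) = 66870689589/70546348964

Let u_k denote P(reach 12 before 0 | start at k). Boundary: u_0 = 0, u_12 = 1. Recurrence: u_k = 9/14·u_{k+1} + 5/14·u_{k-1} for 1 ≤ k ≤ 11. Try u_k = A + B·r^k with r = q/p = (5/14)/(9/14) = 5/9. Substitution satisfies the recurrence; boundary conditions give:
  u_k = (1 − r^k) / (1 − r^N) = (1 − (5/9)^5) / (1 − (5/9)^12) = 66870689589/70546348964.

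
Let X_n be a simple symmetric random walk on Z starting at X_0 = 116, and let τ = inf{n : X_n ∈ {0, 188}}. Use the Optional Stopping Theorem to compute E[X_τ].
E[X_τ] = 116

X_n is a martingale and τ is a bounded-mean stopping time (indeed τ is finite a.s. with bounded expectation since the walk is in a bounded region). By the OST, E[X_τ] = E[X_0] = 116. Equivalently: E[X_τ] = 188 · P(hit 188 first) + 0 · P(hit 0 first) = 188 · (116/188) = 116.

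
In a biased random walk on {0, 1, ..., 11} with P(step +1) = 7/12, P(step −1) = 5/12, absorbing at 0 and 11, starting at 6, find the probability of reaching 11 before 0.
P(hit 11 before 0) = (1 − (5/7)^6) / (1 − (5/7)^11) = 857358684/964249309

Let u_k denote P(reach 11 before 0 | start at k). Boundary: u_0 = 0, u_11 = 1. Recurrence: u_k = 7/12·u_{k+1} + 5/12·u_{k-1} for 1 ≤ k ≤ 10. Try u_k = A + B·r^k with r = q/p = (5/12)/(7/12) = 5/7. Substitution satisfies the recurrence; boundary conditions give:
  u_k = (1 − r^k) / (1 − r^N) = (1 − (5/7)^6) / (1 − (5/7)^11) = 857358684/964249309.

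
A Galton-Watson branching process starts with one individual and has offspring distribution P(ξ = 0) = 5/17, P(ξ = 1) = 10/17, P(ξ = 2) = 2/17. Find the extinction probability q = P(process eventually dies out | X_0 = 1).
q = 1

Mean offspring μ = 0·5/17 + 1·10/17 + 2·2/17 = 14/17 ≤ 1. For μ ≤ 1 with offspring not concentrated at 1, the Galton-Watson process goes extinct almost surely, so q = 1.
(Algebraic check: The pgf is f(s) = 5/17 + 10/17·s + 2/17·s². The extinction probability q is the smallest fixed point of f in [0, 1]. Setting s = f(s):
  2/17·s² + (10/17 − 1)·s + 5/17 = 0
  2/17·s² − (5/17 + 2/17)·s + 5/17 = 0
which factors as (s − 1)·(2/17·s − 5/17) = 0, giving roots s = 1 and s = (5/17)/(2/17) = 5/2. Since 5/2 ≥ 1, the smallest root in [0, 1] is s = 1.)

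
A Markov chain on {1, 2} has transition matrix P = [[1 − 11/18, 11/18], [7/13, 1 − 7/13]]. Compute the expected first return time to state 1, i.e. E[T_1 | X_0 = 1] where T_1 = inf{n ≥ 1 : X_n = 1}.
E[T_1 | X_0 = 1] = 1/π_1 = 269/126

For an irreducible recurrent Markov chain with stationary distribution π, E[T_i | X_0 = i] = 1/π_i (Kac's formula). Here π_1 = (7/13)/(11/18 + 7/13) = (7/13)/(269/234) = 126/269, so E[T_1 | X_0 = 1] = 1/π_1 = (11/18 + 7/13)/(7/13) = (269/234)/(7/13) = 269/126.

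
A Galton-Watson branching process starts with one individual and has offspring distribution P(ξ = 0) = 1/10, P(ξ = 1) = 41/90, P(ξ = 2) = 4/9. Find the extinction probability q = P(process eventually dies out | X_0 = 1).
q = 9/40

The pgf is f(s) = 1/10 + 41/90·s + 4/9·s². The extinction probability q is the smallest fixed point of f in [0, 1]. Setting s = f(s):
  4/9·s² + (41/90 − 1)·s + 1/10 = 0
  4/9·s² − (1/10 + 4/9)·s + 1/10 = 0
which factors as (s − 1)·(4/9·s − 1/10) = 0, giving roots s = 1 and s = (1/10)/(4/9) = 9/40.
Mean offspring μ = 41/90 + 2·4/9 = 121/90 > 1 (supercritical), so q < 1. The extinction probability is the smaller root: q = (1/10)/(4/9) = 9/40.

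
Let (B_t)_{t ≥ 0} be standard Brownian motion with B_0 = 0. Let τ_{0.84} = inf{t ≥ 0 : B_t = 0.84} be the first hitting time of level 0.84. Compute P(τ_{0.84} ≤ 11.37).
P(τ_{0.84} ≤ 11.37) = 2(1 − Φ(0.84/√11.37)) = 2(1 − Φ(0.2491)) ≈ 0.8033

By the reflection principle for standard BM, P(τ_b ≤ t) = 2 · P(B_t ≥ b). Since B_t ~ N(0, t), P(B_t ≥ 0.84) = 1 − Φ(0.84/√t) = 1 − Φ(0.84/√11.37) = 1 − Φ(0.2491) ≈ 0.40164. Doubling: P(τ_{0.84} ≤ 11.37) ≈ 2 · 0.40164 = 0.80328 ≈ 0.8033.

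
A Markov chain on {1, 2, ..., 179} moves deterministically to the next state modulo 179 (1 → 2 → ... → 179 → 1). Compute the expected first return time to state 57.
E[T_57 | X_0 = 57] = 179

The chain cycles deterministically, so starting at state 57 it returns in exactly 179 steps. Equivalently, the stationary distribution is uniform π_j = 1/179 for every state j, so by Kac's formula E[T_57] = 1/π_57 = 179.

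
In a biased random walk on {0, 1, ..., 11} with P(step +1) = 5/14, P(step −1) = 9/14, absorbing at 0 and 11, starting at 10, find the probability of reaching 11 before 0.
P(hit 11 before 0) = (1 − (9/5)^10) / (1 − (9/5)^11) = 4346273470/7833057871

Let u_k denote P(reach 11 before 0 | start at k). Boundary: u_0 = 0, u_11 = 1. Recurrence: u_k = 5/14·u_{k+1} + 9/14·u_{k-1} for 1 ≤ k ≤ 10. Try u_k = A + B·r^k with r = q/p = (9/14)/(5/14) = 9/5. Substitution satisfies the recurrence; boundary conditions give:
  u_k = (1 − r^k) / (1 − r^N) = (1 − (9/5)^10) / (1 − (9/5)^11) = 4346273470/7833057871.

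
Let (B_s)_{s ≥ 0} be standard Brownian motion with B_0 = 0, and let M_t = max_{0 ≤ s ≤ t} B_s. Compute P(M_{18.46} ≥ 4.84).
P(M_{18.46} ≥ 4.84) = 2·P(B_{18.46} ≥ 4.84) = 2(1 − Φ(4.84/√18.46)) ≈ 0.2600

By the reflection principle for Brownian motion, P(M_t ≥ a) = 2 · P(B_t ≥ a) for a ≥ 0. Since B_t ~ N(0, t), P(B_t ≥ 4.84) = 1 − Φ(4.84/√t) = 1 − Φ(4.84/√18.46) = 1 − Φ(1.1265). So
  P(M_{18.46} ≥ 4.84) = 2(1 − Φ(1.1265)) ≈ 0.2600.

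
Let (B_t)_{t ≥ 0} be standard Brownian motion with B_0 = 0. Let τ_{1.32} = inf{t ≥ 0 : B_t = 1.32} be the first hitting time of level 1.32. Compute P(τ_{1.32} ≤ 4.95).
P(τ_{1.32} ≤ 4.95) = 2(1 − Φ(1.32/√4.95)) = 2(1 − Φ(0.5933)) ≈ 0.5530

By the reflection principle for standard BM, P(τ_b ≤ t) = 2 · P(B_t ≥ b). Since B_t ~ N(0, t), P(B_t ≥ 1.32) = 1 − Φ(1.32/√t) = 1 − Φ(1.32/√4.95) = 1 − Φ(0.5933) ≈ 0.27649. Doubling: P(τ_{1.32} ≤ 4.95) ≈ 2 · 0.27649 = 0.55298 ≈ 0.5530.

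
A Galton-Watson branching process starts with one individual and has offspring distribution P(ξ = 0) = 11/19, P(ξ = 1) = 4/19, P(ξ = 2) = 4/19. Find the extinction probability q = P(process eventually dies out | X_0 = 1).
q = 1

Mean offspring μ = 0·11/19 + 1·4/19 + 2·4/19 = 12/19 ≤ 1. For μ ≤ 1 with offspring not concentrated at 1, the Galton-Watson process goes extinct almost surely, so q = 1.
(Algebraic check: The pgf is f(s) = 11/19 + 4/19·s + 4/19·s². The extinction probability q is the smallest fixed point of f in [0, 1]. Setting s = f(s):
  4/19·s² + (4/19 − 1)·s + 11/19 = 0
  4/19·s² − (11/19 + 4/19)·s + 11/19 = 0
which factors as (s − 1)·(4/19·s − 11/19) = 0, giving roots s = 1 and s = (11/19)/(4/19) = 11/4. Since 11/4 ≥ 1, the smallest root in [0, 1] is s = 1.)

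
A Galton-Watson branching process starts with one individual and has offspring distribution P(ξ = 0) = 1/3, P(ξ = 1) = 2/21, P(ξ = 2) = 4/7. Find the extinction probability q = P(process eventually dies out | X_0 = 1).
q = 7/12

The pgf is f(s) = 1/3 + 2/21·s + 4/7·s². The extinction probability q is the smallest fixed point of f in [0, 1]. Setting s = f(s):
  4/7·s² + (2/21 − 1)·s + 1/3 = 0
  4/7·s² − (1/3 + 4/7)·s + 1/3 = 0
which factors as (s − 1)·(4/7·s − 1/3) = 0, giving roots s = 1 and s = (1/3)/(4/7) = 7/12.
Mean offspring μ = 2/21 + 2·4/7 = 26/21 > 1 (supercritical), so q < 1. The extinction probability is the smaller root: q = (1/3)/(4/7) = 7/12.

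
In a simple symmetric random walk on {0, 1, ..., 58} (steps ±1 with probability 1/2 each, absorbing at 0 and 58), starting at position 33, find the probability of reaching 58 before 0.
P(hit 58 before 0) = 33/58

Let u_k = P(hit 58 before 0 | start at k). Then u_0 = 0, u_58 = 1, and u_k = u_{k-1}/2 + u_{k+1}/2 for 1 ≤ k ≤ 57. This harmonic recurrence is solved by u_k = k/58, giving u_33 = 33/58.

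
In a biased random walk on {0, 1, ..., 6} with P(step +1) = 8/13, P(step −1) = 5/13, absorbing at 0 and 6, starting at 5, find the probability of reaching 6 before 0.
P(hit 6 before 0) = (1 − (5/8)^5) / (1 − (5/8)^6) = 79048/82173

Let u_k denote P(reach 6 before 0 | start at k). Boundary: u_0 = 0, u_6 = 1. Recurrence: u_k = 8/13·u_{k+1} + 5/13·u_{k-1} for 1 ≤ k ≤ 5. Try u_k = A + B·r^k with r = q/p = (5/13)/(8/13) = 5/8. Substitution satisfies the recurrence; boundary conditions give:
  u_k = (1 − r^k) / (1 − r^N) = (1 − (5/8)^5) / (1 − (5/8)^6) = 79048/82173.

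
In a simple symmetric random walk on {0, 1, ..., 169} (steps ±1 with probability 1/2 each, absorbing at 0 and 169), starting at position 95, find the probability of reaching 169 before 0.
P(hit 169 before 0) = 95/169

Let u_k = P(hit 169 before 0 | start at k). Then u_0 = 0, u_169 = 1, and u_k = u_{k-1}/2 + u_{k+1}/2 for 1 ≤ k ≤ 168. This harmonic recurrence is solved by u_k = k/169, giving u_95 = 95/169.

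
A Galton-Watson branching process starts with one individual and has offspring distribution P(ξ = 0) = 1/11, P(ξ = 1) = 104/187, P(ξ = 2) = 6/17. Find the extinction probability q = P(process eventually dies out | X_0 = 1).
q = 17/66

The pgf is f(s) = 1/11 + 104/187·s + 6/17·s². The extinction probability q is the smallest fixed point of f in [0, 1]. Setting s = f(s):
  6/17·s² + (104/187 − 1)·s + 1/11 = 0
  6/17·s² − (1/11 + 6/17)·s + 1/11 = 0
which factors as (s − 1)·(6/17·s − 1/11) = 0, giving roots s = 1 and s = (1/11)/(6/17) = 17/66.
Mean offspring μ = 104/187 + 2·6/17 = 236/187 > 1 (supercritical), so q < 1. The extinction probability is the smaller root: q = (1/11)/(6/17) = 17/66.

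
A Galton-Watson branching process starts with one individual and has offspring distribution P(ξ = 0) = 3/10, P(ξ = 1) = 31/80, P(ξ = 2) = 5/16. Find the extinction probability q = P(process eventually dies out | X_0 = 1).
q = 24/25

The pgf is f(s) = 3/10 + 31/80·s + 5/16·s². The extinction probability q is the smallest fixed point of f in [0, 1]. Setting s = f(s):
  5/16·s² + (31/80 − 1)·s + 3/10 = 0
  5/16·s² − (3/10 + 5/16)·s + 3/10 = 0
which factors as (s − 1)·(5/16·s − 3/10) = 0, giving roots s = 1 and s = (3/10)/(5/16) = 24/25.
Mean offspring μ = 31/80 + 2·5/16 = 81/80 > 1 (supercritical), so q < 1. The extinction probability is the smaller root: q = (3/10)/(5/16) = 24/25.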